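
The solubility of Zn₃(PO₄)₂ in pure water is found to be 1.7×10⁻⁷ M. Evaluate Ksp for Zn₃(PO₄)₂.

Ksp = 1.5×10⁻³²

Zn₃(PO₄)₂(s) ⇌ 3 Zn²⁺(aq) + 2 PO₄³⁻(aq)
Call the molar solubility s, so that [Zn²⁺] = 3s and [PO₄³⁻] = 2s.
Ksp = [Zn²⁺]^3[PO₄³⁻]^2 = (3s)^3 · (2s)^2 = 108s^5
Ksp = 108 × (1.7×10⁻⁷)^5 = 1.5×10⁻³²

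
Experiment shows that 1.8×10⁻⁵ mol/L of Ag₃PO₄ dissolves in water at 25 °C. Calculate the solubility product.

Ksp = 2.8×10⁻¹⁸

Ag₃PO₄(s) ⇌ 3 Ag⁺(aq) + PO₄³⁻(aq)
With molar solubility s: [Ag⁺] = 3s, [PO₄³⁻] = s.
Ksp = [Ag⁺]^3[PO₄³⁻] = (3s)^3 · s = 27s^4
Ksp = 27 × (1.8×10⁻⁵)^4 = 2.8×10⁻¹⁸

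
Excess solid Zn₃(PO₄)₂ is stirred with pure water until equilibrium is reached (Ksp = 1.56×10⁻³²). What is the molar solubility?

Zn₃(PO₄)₂(s) ⇌ 3 Zn²⁺(aq) + 2 PO₄³⁻(aq)
If s mol/L of Zn₃(PO₄)₂ dissolves, [Zn²⁺] = 3s and [PO₄³⁻] = 2s.
Ksp = [Zn²⁺]^3[PO₄³⁻]^2 = (3s)^3 · (2s)^2 = 108s^5
108s^5 = 1.56×10⁻³²  ⇒  s^5 = 1.44×10⁻³⁴
s = (1.44×10⁻³⁴)^(1/5) = 1.71×10⁻⁷ mol/L

1.71×10⁻⁷ M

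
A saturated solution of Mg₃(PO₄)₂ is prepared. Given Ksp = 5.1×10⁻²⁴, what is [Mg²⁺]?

2.6×10⁻⁵ M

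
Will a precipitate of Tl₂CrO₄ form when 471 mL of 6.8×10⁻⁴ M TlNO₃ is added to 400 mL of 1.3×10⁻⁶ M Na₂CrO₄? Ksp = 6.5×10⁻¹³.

Total volume after mixing = 471 + 400 = 871 mL.
[Tl⁺] = (6.8×10⁻⁴)(471)/871 = 3.7×10⁻⁴ M
[CrO₄²⁻] = (1.3×10⁻⁶)(400)/871 = 6.0×10⁻⁷ M
Q = [Tl⁺]^2[CrO₄²⁻] = 8.1×10⁻¹⁴
Q = 8.1×10⁻¹⁴ < Ksp = 6.5×10⁻¹³, so the solution is unsaturated and no precipitate forms.

No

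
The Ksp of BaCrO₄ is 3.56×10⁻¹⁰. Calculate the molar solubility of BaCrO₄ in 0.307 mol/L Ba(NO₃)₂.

BaCrO₄(s) ⇌ Ba²⁺(aq) + CrO₄²⁻(aq)
With Ba²⁺ already at 0.307 mol/L and s small, take [Ba²⁺] ≈ 0.307 mol/L and [CrO₄²⁻] = s.
Ksp = [Ba²⁺][CrO₄²⁻] = (0.307)s
s = 3.56×10⁻¹⁰ / (0.307) = 1.16×10⁻⁹
s = 1.16×10⁻⁹ mol/L

1.16×10⁻⁹ M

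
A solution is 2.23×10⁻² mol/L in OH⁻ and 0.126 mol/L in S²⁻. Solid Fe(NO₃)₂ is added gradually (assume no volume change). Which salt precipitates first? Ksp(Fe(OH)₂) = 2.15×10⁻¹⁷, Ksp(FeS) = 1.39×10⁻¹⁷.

FeS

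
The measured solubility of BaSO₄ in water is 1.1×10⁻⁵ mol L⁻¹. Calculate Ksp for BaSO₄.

BaSO₄(s) ⇌ Ba²⁺(aq) + SO₄²⁻(aq)
Let s be the molar solubility. Then [Ba²⁺] = s and [SO₄²⁻] = s.
Ksp = [Ba²⁺][SO₄²⁻] = s · s = s^2
Ksp = (1.1×10⁻⁵)^2 = 1.2×10⁻¹⁰

Ksp = 1.2×10⁻¹⁰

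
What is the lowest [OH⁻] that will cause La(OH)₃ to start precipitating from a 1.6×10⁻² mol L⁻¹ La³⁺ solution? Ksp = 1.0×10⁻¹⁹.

Each salt precipitates once Q = Ksp for that salt.
La(OH)₃(s) ⇌ La³⁺(aq) + 3 OH⁻(aq)
Ksp = [La³⁺][OH⁻]^3 = [OH⁻]^3(1.6×10⁻²)
[OH⁻]^3 = 1.0×10⁻¹⁹ / (1.6×10⁻²) = 6.3×10⁻¹⁸
[OH⁻] = 1.8×10⁻⁶ mol L⁻¹

1.8×10⁻⁶ M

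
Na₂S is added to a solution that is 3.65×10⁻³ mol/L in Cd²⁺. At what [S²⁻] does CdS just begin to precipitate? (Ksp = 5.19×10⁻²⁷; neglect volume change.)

1.42×10⁻²⁴ M

Precipitation begins when Q = Ksp.
CdS(s) ⇌ Cd²⁺(aq) + S²⁻(aq)
Ksp = [Cd²⁺][S²⁻] = [S²⁻](3.65×10⁻³)
[S²⁻] = 5.19×10⁻²⁷ / (3.65×10⁻³) = 1.42×10⁻²⁴
[S²⁻] = 1.42×10⁻²⁴ mol/L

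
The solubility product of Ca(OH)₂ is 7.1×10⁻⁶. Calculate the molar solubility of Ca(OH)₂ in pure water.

Ca(OH)₂(s) ⇌ Ca²⁺(aq) + 2 OH⁻(aq)
Call the molar solubility s, so that [Ca²⁺] = s and [OH⁻] = 2s.
Ksp = [Ca²⁺][OH⁻]^2 = s · (2s)^2 = 4s^3
4s^3 = 7.1×10⁻⁶  ⇒  s^3 = 1.8×10⁻⁶
s = 1.2×10⁻² mol L⁻¹

1.2×10⁻² M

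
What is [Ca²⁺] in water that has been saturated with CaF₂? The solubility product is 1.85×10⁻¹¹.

CaF₂(s) ⇌ Ca²⁺(aq) + 2 F⁻(aq)
Let s be the molar solubility. Then [Ca²⁺] = s and [F⁻] = 2s.
Ksp = [Ca²⁺][F⁻]^2 = s · (2s)^2 = 4s^3 = 1.85×10⁻¹¹
s = 1.67×10⁻⁴ M
[Ca²⁺] = s = 1.67×10⁻⁴ M

1.67×10⁻⁴ M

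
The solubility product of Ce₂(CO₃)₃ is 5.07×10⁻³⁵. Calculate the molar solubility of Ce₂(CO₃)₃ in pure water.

Ce₂(CO₃)₃(s) ⇌ 2 Ce³⁺(aq) + 3 CO₃²⁻(aq)
For each mole of Ce₂(CO₃)₃ that dissolves per liter, [Ce³⁺] = 2s and [CO₃²⁻] = 3s; let s denote this solubility.
Ksp = [Ce³⁺]^2[CO₃²⁻]^3 = (2s)^2 · (3s)^3 = 108s^5
108s^5 = 5.07×10⁻³⁵  ⇒  s^5 = 4.69×10⁻³⁷
s = (4.69×10⁻³⁷)^(1/5) = 5.42×10⁻⁸ M

5.42×10⁻⁸ M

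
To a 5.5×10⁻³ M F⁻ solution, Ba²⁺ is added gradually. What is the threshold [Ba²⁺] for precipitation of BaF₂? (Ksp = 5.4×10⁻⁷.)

The threshold for precipitation is Q = Ksp.
BaF₂(s) ⇌ Ba²⁺(aq) + 2 F⁻(aq)
Ksp = [Ba²⁺][F⁻]^2 = [Ba²⁺](5.5×10⁻³)^2
[Ba²⁺] = 5.4×10⁻⁷ / (5.5×10⁻³)^2 = 1.8×10⁻²
[Ba²⁺] = 1.8×10⁻² M

1.8×10⁻² M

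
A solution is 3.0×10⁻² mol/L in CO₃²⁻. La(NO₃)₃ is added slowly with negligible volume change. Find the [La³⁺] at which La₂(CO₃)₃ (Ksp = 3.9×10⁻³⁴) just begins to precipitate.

The threshold for precipitation is Q = Ksp.
La₂(CO₃)₃(s) ⇌ 2 La³⁺(aq) + 3 CO₃²⁻(aq)
Ksp = [La³⁺]^2[CO₃²⁻]^3 = [La³⁺]^2(3.0×10⁻²)^3
[La³⁺]^2 = 3.9×10⁻³⁴ / (3.0×10⁻²)^3 = 1.4×10⁻²⁹
[La³⁺] = 3.8×10⁻¹⁵ mol/L

3.8×10⁻¹⁵ M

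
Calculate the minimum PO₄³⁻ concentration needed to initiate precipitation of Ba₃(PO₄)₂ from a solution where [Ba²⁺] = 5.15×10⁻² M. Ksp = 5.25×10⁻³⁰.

A salt starts to precipitate once the ion product Q reaches its Ksp.
Ba₃(PO₄)₂(s) ⇌ 3 Ba²⁺(aq) + 2 PO₄³⁻(aq)
Ksp = [Ba²⁺]^3[PO₄³⁻]^2 = [PO₄³⁻]^2(5.15×10⁻²)^3
[PO₄³⁻]^2 = 5.25×10⁻³⁰ / (5.15×10⁻²)^3 = 3.84×10⁻²⁶
[PO₄³⁻] = 1.96×10⁻¹³ M

1.96×10⁻¹³ M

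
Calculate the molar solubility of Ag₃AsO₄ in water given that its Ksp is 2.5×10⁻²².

Ag₃AsO₄(s) ⇌ 3 Ag⁺(aq) + AsO₄³⁻(aq)
If s mol/L of Ag₃AsO₄ dissolves, [Ag⁺] = 3s and [AsO₄³⁻] = s.
Ksp = [Ag⁺]^3[AsO₄³⁻] = (3s)^3 · s = 27s^4
27s^4 = 2.5×10⁻²²  ⇒  s^4 = 9.3×10⁻²⁴
s = (9.3×10⁻²⁴)^(1/4) = 1.7×10⁻⁶ mol/L

1.7×10⁻⁶ M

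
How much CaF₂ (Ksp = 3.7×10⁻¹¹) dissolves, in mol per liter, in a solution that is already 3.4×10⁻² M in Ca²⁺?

1.6×10⁻⁵ M

CaF₂(s) ⇌ Ca²⁺(aq) + 2 F⁻(aq)
Ca²⁺ is already present at 3.4×10⁻² M. If s mol/L of CaF₂ dissolves, [F⁻] = 2s while [Ca²⁺] ≈ 3.4×10⁻² M.
Ksp = [Ca²⁺][F⁻]^2 = (3.4×10⁻²)(2s)^2
(2s)^2 = 3.7×10⁻¹¹ / (3.4×10⁻²) = 1.1×10⁻⁹
s = 1.6×10⁻⁵ M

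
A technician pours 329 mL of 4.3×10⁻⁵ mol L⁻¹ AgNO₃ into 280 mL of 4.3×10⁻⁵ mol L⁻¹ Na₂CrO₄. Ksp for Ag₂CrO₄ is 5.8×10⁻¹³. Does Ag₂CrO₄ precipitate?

The combined volume is 609 mL.
[Ag⁺] = (4.3×10⁻⁵)(329)/609 = 2.3×10⁻⁵ mol L⁻¹
[CrO₄²⁻] = (4.3×10⁻⁵)(280)/609 = 2.0×10⁻⁵ mol L⁻¹
Q = [Ag⁺]^2[CrO₄²⁻] = 1.1×10⁻¹⁴
Since Q (1.1×10⁻¹⁴) is less than Ksp (5.8×10⁻¹³), no Ag₂CrO₄ precipitates.

No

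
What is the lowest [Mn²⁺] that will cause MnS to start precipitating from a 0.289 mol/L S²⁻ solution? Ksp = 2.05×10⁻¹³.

A salt starts to precipitate once the ion product Q reaches its Ksp.
MnS(s) ⇌ Mn²⁺(aq) + S²⁻(aq)
Ksp = [Mn²⁺][S²⁻] = [Mn²⁺](0.289)
[Mn²⁺] = 2.05×10⁻¹³ / (0.289) = 7.09×10⁻¹³
[Mn²⁺] = 7.09×10⁻¹³ mol/L

7.09×10⁻¹³ M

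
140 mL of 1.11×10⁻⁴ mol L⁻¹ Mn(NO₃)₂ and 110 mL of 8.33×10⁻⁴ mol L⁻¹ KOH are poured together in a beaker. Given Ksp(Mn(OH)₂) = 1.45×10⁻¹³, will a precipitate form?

Total volume after mixing = 140 + 110 = 250 mL.
[Mn²⁺] = (1.11×10⁻⁴)(140)/250 = 6.22×10⁻⁵ mol L⁻¹
[OH⁻] = (8.33×10⁻⁴)(110)/250 = 3.67×10⁻⁴ mol L⁻¹
Q = [Mn²⁺][OH⁻]^2 = 8.35×10⁻¹²
Since Q (8.35×10⁻¹²) exceeds Ksp (1.45×10⁻¹³), Mn(OH)₂ will precipitate.

Yes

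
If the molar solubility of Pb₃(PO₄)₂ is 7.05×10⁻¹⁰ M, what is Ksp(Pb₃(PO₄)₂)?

Ksp = 1.88×10⁻⁴⁴

Pb₃(PO₄)₂(s) ⇌ 3 Pb²⁺(aq) + 2 PO₄³⁻(aq)
Let s be the molar solubility. Then [Pb²⁺] = 3s and [PO₄³⁻] = 2s.
Ksp = [Pb²⁺]^3[PO₄³⁻]^2 = (3s)^3 · (2s)^2 = 108s^5
Ksp = 108 × (7.05×10⁻¹⁰)^5 = 1.88×10⁻⁴⁴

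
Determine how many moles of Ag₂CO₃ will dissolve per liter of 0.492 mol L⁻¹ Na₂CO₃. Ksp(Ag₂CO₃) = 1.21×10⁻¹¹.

2.48×10⁻⁶ M

Ag₂CO₃(s) ⇌ 2 Ag⁺(aq) + CO₃²⁻(aq)
CO₃²⁻ is already present at 0.492 mol L⁻¹. If s mol/L of Ag₂CO₃ dissolves, [Ag⁺] = 2s while [CO₃²⁻] ≈ 0.492 mol L⁻¹.
Ksp = [Ag⁺]^2[CO₃²⁻] = (2s)^2(0.492)
(2s)^2 = 1.21×10⁻¹¹ / (0.492) = 2.46×10⁻¹¹
s = 2.48×10⁻⁶ mol L⁻¹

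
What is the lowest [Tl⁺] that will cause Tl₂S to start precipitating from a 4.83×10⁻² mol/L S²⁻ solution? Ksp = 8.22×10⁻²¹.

4.13×10⁻¹⁰ M

Precipitation of each salt begins when its ion product equals Ksp.
Tl₂S(s) ⇌ 2 Tl⁺(aq) + S²⁻(aq)
Ksp = [Tl⁺]^2[S²⁻] = [Tl⁺]^2(4.83×10⁻²)
[Tl⁺]^2 = 8.22×10⁻²¹ / (4.83×10⁻²) = 1.70×10⁻¹⁹
[Tl⁺] = 4.13×10⁻¹⁰ mol/L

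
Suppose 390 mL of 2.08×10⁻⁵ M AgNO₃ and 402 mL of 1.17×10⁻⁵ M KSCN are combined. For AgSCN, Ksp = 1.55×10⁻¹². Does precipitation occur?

Yes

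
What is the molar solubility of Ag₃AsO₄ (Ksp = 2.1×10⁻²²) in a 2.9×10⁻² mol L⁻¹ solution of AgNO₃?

Ag₃AsO₄(s) ⇌ 3 Ag⁺(aq) + AsO₄³⁻(aq)
Ag⁺ is already present at 2.9×10⁻² mol L⁻¹. If s mol/L of Ag₃AsO₄ dissolves, [AsO₄³⁻] = s while [Ag⁺] ≈ 2.9×10⁻² mol L⁻¹.
Ksp = [Ag⁺]^3[AsO₄³⁻] = (2.9×10⁻²)^3s
s = 2.1×10⁻²² / (2.9×10⁻²)^3 = 8.6×10⁻¹⁸
s = 8.6×10⁻¹⁸ mol L⁻¹

8.6×10⁻¹⁸ M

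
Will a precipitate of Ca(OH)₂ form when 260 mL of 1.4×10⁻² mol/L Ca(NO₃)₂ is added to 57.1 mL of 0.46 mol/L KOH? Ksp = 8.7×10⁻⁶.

The combined volume is 317.1 mL.
[Ca²⁺] = (1.4×10⁻²)(260)/317.1 = 1.1×10⁻² mol/L
[OH⁻] = (0.46)(57.1)/317.1 = 8.3×10⁻² mol/L
Q = [Ca²⁺][OH⁻]^2 = 7.9×10⁻⁵
Because Q > Ksp (7.9×10⁻⁵ vs 8.7×10⁻⁶), a precipitate of Ca(OH)₂ forms.

Yes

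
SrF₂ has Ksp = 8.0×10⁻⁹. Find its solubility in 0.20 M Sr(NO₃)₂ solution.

SrF₂(s) ⇌ Sr²⁺(aq) + 2 F⁻(aq)
Sr²⁺ is already present at 0.20 M. If s mol/L of SrF₂ dissolves, [F⁻] = 2s while [Sr²⁺] ≈ 0.20 M.
Ksp = [Sr²⁺][F⁻]^2 = (0.20)(2s)^2
(2s)^2 = 8.0×10⁻⁹ / (0.20) = 4.0×10⁻⁸
s = 1.0×10⁻⁴ M

1.0×10⁻⁴ M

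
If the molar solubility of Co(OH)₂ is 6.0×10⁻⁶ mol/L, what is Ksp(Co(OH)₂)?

Ksp = 8.6×10⁻¹⁶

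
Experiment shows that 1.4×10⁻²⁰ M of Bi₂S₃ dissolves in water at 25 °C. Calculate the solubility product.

Bi₂S₃(s) ⇌ 2 Bi³⁺(aq) + 3 S²⁻(aq)
With molar solubility s: [Bi³⁺] = 2s, [S²⁻] = 3s.
Ksp = [Bi³⁺]^2[S²⁻]^3 = (2s)^2 · (3s)^3 = 108s^5
Ksp = 108 × (1.4×10⁻²⁰)^5 = 5.8×10⁻⁹⁸

Ksp = 5.8×10⁻⁹⁸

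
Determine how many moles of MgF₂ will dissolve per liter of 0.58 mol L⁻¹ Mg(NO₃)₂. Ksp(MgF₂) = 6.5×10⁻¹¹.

MgF₂(s) ⇌ Mg²⁺(aq) + 2 F⁻(aq)
Let s be the solubility of MgF₂ here. The common ion gives [Mg²⁺] ≈ 0.58 mol L⁻¹, and [F⁻] = 2s.
Ksp = [Mg²⁺][F⁻]^2 = (0.58)(2s)^2
(2s)^2 = 6.5×10⁻¹¹ / (0.58) = 1.1×10⁻¹⁰
s = 5.3×10⁻⁶ mol L⁻¹

5.3×10⁻⁶ M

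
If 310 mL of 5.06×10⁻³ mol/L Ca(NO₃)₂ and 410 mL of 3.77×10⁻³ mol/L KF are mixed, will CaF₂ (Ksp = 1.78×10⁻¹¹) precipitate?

Yes

After mixing, V = 310 mL + 410 mL = 720 mL.
[Ca²⁺] = (5.06×10⁻³)(310)/720 = 2.18×10⁻³ mol/L
[F⁻] = (3.77×10⁻³)(410)/720 = 2.15×10⁻³ mol/L
Q = [Ca²⁺][F⁻]^2 = 1.00×10⁻⁸
Because Q > Ksp (1.00×10⁻⁸ vs 1.78×10⁻¹¹), a precipitate of CaF₂ forms.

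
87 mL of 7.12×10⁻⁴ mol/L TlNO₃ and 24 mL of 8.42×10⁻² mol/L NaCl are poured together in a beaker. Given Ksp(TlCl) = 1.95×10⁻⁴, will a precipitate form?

After mixing, V = 87 mL + 24 mL = 111 mL.
[Tl⁺] = (7.12×10⁻⁴)(87)/111 = 5.58×10⁻⁴ mol/L
[Cl⁻] = (8.42×10⁻²)(24)/111 = 1.82×10⁻² mol/L
Q = [Tl⁺][Cl⁻] = 1.02×10⁻⁵
Q = 1.02×10⁻⁵ < Ksp = 1.95×10⁻⁴, so the solution is unsaturated and no precipitate forms.

No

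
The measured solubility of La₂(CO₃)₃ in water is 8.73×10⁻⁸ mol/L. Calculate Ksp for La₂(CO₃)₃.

La₂(CO₃)₃(s) ⇌ 2 La³⁺(aq) + 3 CO₃²⁻(aq)
Call the molar solubility s, so that [La³⁺] = 2s and [CO₃²⁻] = 3s.
Ksp = [La³⁺]^2[CO₃²⁻]^3 = (2s)^2 · (3s)^3 = 108s^5
Ksp = 108 × (8.73×10⁻⁸)^5 = 5.48×10⁻³⁴

Ksp = 5.48×10⁻³⁴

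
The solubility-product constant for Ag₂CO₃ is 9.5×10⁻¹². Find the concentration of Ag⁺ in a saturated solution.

Ag₂CO₃(s) ⇌ 2 Ag⁺(aq) + CO₃²⁻(aq)
With molar solubility s: [Ag⁺] = 2s, [CO₃²⁻] = s.
Ksp = [Ag⁺]^2[CO₃²⁻] = (2s)^2 · s = 4s^3 = 9.5×10⁻¹²
s = 1.3×10⁻⁴ M
[Ag⁺] = 2s = 2.7×10⁻⁴ M

2.7×10⁻⁴ M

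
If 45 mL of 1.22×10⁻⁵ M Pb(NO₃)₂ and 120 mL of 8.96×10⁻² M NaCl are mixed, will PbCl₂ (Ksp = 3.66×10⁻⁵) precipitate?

No

The combined volume is 165 mL.
[Pb²⁺] = (1.22×10⁻⁵)(45)/165 = 3.33×10⁻⁶ M
[Cl⁻] = (8.96×10⁻²)(120)/165 = 6.52×10⁻² M
Q = [Pb²⁺][Cl⁻]^2 = 1.41×10⁻⁸
Q = 1.41×10⁻⁸ < Ksp = 3.66×10⁻⁵, so the solution is unsaturated and no precipitate forms.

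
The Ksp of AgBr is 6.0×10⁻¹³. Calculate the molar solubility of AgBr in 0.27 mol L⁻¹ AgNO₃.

2.2×10⁻¹² M

AgBr(s) ⇌ Ag⁺(aq) + Br⁻(aq)
With Ag⁺ already at 0.27 mol L⁻¹ and s small, take [Ag⁺] ≈ 0.27 mol L⁻¹ and [Br⁻] = s.
Ksp = [Ag⁺][Br⁻] = (0.27)s
s = 6.0×10⁻¹³ / (0.27) = 2.2×10⁻¹²
s = 2.2×10⁻¹² mol L⁻¹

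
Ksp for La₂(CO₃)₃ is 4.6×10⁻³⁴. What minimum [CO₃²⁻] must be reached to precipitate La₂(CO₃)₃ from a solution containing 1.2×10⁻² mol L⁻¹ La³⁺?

1.5×10⁻¹⁰ M

Each salt precipitates once Q = Ksp for that salt.
La₂(CO₃)₃(s) ⇌ 2 La³⁺(aq) + 3 CO₃²⁻(aq)
Ksp = [La³⁺]^2[CO₃²⁻]^3 = [CO₃²⁻]^3(1.2×10⁻²)^2
[CO₃²⁻]^3 = 4.6×10⁻³⁴ / (1.2×10⁻²)^2 = 3.2×10⁻³⁰
[CO₃²⁻] = 1.5×10⁻¹⁰ mol L⁻¹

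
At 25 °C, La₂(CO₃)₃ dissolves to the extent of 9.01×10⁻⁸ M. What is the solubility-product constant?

Ksp = 6.41×10⁻³⁴

La₂(CO₃)₃(s) ⇌ 2 La³⁺(aq) + 3 CO₃²⁻(aq)
Call the molar solubility s, so that [La³⁺] = 2s and [CO₃²⁻] = 3s.
Ksp = [La³⁺]^2[CO₃²⁻]^3 = (2s)^2 · (3s)^3 = 108s^5
Ksp = 108 × (9.01×10⁻⁸)^5 = 6.41×10⁻³⁴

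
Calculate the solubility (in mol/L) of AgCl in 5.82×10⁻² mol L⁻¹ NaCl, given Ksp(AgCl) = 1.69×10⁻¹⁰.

AgCl(s) ⇌ Ag⁺(aq) + Cl⁻(aq)
Let s be the solubility of AgCl here. The common ion gives [Cl⁻] ≈ 5.82×10⁻² mol L⁻¹, and [Ag⁺] = s.
Ksp = [Ag⁺][Cl⁻] = s(5.82×10⁻²)
s = 1.69×10⁻¹⁰ / (5.82×10⁻²) = 2.90×10⁻⁹
s = 2.90×10⁻⁹ mol L⁻¹

2.90×10⁻⁹ M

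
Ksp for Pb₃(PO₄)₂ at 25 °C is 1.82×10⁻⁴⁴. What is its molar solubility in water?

Pb₃(PO₄)₂(s) ⇌ 3 Pb²⁺(aq) + 2 PO₄³⁻(aq)
For each mole of Pb₃(PO₄)₂ that dissolves per liter, [Pb²⁺] = 3s and [PO₄³⁻] = 2s; let s denote this solubility.
Ksp = [Pb²⁺]^3[PO₄³⁻]^2 = (3s)^3 · (2s)^2 = 108s^5
108s^5 = 1.82×10⁻⁴⁴  ⇒  s^5 = 1.69×10⁻⁴⁶
Taking the 5th root, s = 7.00×10⁻¹⁰ mol/L.

7.00×10⁻¹⁰ M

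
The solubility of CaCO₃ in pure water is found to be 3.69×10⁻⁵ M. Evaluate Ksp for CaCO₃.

CaCO₃(s) ⇌ Ca²⁺(aq) + CO₃²⁻(aq)
Let s be the molar solubility. Then [Ca²⁺] = s and [CO₃²⁻] = s.
Ksp = [Ca²⁺][CO₃²⁻] = s · s = s^2
Ksp = (3.69×10⁻⁵)^2 = 1.36×10⁻⁹

Ksp = 1.36×10⁻⁹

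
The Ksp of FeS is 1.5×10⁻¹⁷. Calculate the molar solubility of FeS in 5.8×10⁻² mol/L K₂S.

2.6×10⁻¹⁶ M

FeS(s) ⇌ Fe²⁺(aq) + S²⁻(aq)
The solution already contains S²⁻ at 5.8×10⁻² mol/L. Let s be the molar solubility of FeS.
[S²⁻] ≈ 5.8×10⁻² mol/L (common ion dominates); [Fe²⁺] = s.
Ksp = [Fe²⁺][S²⁻] = s(5.8×10⁻²)
s = 1.5×10⁻¹⁷ / (5.8×10⁻²) = 2.6×10⁻¹⁶
s = 2.6×10⁻¹⁶ mol/L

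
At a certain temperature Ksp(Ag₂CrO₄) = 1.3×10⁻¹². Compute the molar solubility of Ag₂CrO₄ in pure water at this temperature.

6.9×10⁻⁵ M

Ag₂CrO₄(s) ⇌ 2 Ag⁺(aq) + CrO₄²⁻(aq)
Call the molar solubility s, so that [Ag⁺] = 2s and [CrO₄²⁻] = s.
Ksp = [Ag⁺]^2[CrO₄²⁻] = (2s)^2 · s = 4s^3
4s^3 = 1.3×10⁻¹²  ⇒  s^3 = 3.3×10⁻¹³
s = 6.9×10⁻⁵ mol L⁻¹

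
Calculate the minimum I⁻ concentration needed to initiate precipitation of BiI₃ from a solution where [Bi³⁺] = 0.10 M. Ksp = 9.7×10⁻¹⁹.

2.1×10⁻⁶ M

A salt starts to precipitate once the ion product Q reaches its Ksp.
BiI₃(s) ⇌ Bi³⁺(aq) + 3 I⁻(aq)
Ksp = [Bi³⁺][I⁻]^3 = [I⁻]^3(0.10)
[I⁻]^3 = 9.7×10⁻¹⁹ / (0.10) = 9.7×10⁻¹⁸
[I⁻] = 2.1×10⁻⁶ M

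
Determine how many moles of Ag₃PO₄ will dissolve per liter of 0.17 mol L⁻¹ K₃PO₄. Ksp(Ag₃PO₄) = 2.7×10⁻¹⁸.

Ag₃PO₄(s) ⇌ 3 Ag⁺(aq) + PO₄³⁻(aq)
With PO₄³⁻ already at 0.17 mol L⁻¹ and s small, take [PO₄³⁻] ≈ 0.17 mol L⁻¹ and [Ag⁺] = 3s.
Ksp = [Ag⁺]^3[PO₄³⁻] = (3s)^3(0.17)
(3s)^3 = 2.7×10⁻¹⁸ / (0.17) = 1.6×10⁻¹⁷
s = 8.4×10⁻⁷ mol L⁻¹

8.4×10⁻⁷ M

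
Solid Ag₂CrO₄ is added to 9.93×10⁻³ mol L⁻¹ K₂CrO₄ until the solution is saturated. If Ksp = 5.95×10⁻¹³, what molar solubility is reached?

3.87×10⁻⁶ M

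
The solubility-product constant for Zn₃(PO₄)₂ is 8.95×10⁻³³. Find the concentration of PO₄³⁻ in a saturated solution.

Zn₃(PO₄)₂(s) ⇌ 3 Zn²⁺(aq) + 2 PO₄³⁻(aq)
Let s be the molar solubility. Then [Zn²⁺] = 3s and [PO₄³⁻] = 2s.
Ksp = [Zn²⁺]^3[PO₄³⁻]^2 = (3s)^3 · (2s)^2 = 108s^5 = 8.95×10⁻³³
s = 1.53×10⁻⁷ mol/L
[PO₄³⁻] = 2s = 3.05×10⁻⁷ mol/L

3.05×10⁻⁷ M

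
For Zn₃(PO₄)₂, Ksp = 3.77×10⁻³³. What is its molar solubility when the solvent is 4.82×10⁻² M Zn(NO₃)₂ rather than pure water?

2.90×10⁻¹⁵ M

Zn₃(PO₄)₂(s) ⇌ 3 Zn²⁺(aq) + 2 PO₄³⁻(aq)
The solution already contains Zn²⁺ at 4.82×10⁻² M. Let s be the molar solubility of Zn₃(PO₄)₂.
[Zn²⁺] ≈ 4.82×10⁻² M (common ion dominates); [PO₄³⁻] = 2s.
Ksp = [Zn²⁺]^3[PO₄³⁻]^2 = (4.82×10⁻²)^3(2s)^2
(2s)^2 = 3.77×10⁻³³ / (4.82×10⁻²)^3 = 3.37×10⁻²⁹
s = 2.90×10⁻¹⁵ M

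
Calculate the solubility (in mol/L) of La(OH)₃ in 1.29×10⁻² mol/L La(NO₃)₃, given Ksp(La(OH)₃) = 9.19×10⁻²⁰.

La(OH)₃(s) ⇌ La³⁺(aq) + 3 OH⁻(aq)
La³⁺ is already present at 1.29×10⁻² mol/L. If s mol/L of La(OH)₃ dissolves, [OH⁻] = 3s while [La³⁺] ≈ 1.29×10⁻² mol/L.
Ksp = [La³⁺][OH⁻]^3 = (1.29×10⁻²)(3s)^3
(3s)^3 = 9.19×10⁻²⁰ / (1.29×10⁻²) = 7.12×10⁻¹⁸
s = 6.41×10⁻⁷ mol/L

6.41×10⁻⁷ M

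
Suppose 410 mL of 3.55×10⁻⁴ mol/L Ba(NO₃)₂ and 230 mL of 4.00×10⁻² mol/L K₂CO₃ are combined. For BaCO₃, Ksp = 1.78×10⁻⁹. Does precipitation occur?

After mixing, V = 410 mL + 230 mL = 640 mL.
[Ba²⁺] = (3.55×10⁻⁴)(410)/640 = 2.27×10⁻⁴ mol/L
[CO₃²⁻] = (4.00×10⁻²)(230)/640 = 1.44×10⁻² mol/L
Q = [Ba²⁺][CO₃²⁻] = 3.27×10⁻⁶
Because Q > Ksp (3.27×10⁻⁶ vs 1.78×10⁻⁹), a precipitate of BaCO₃ forms.

Yes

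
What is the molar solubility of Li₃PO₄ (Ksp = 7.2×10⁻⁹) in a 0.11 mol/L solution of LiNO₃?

5.4×10⁻⁶ M

Li₃PO₄(s) ⇌ 3 Li⁺(aq) + PO₄³⁻(aq)
With Li⁺ already at 0.11 mol/L and s small, take [Li⁺] ≈ 0.11 mol/L and [PO₄³⁻] = s.
Ksp = [Li⁺]^3[PO₄³⁻] = (0.11)^3s
s = 7.2×10⁻⁹ / (0.11)^3 = 5.4×10⁻⁶
s = 5.4×10⁻⁶ mol/L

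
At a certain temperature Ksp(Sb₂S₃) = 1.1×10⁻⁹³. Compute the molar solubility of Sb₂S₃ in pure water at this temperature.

1.0×10⁻¹⁹ M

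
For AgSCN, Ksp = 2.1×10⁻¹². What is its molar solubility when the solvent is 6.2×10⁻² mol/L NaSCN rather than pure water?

AgSCN(s) ⇌ Ag⁺(aq) + SCN⁻(aq)
Let s be the solubility of AgSCN here. The common ion gives [SCN⁻] ≈ 6.2×10⁻² mol/L, and [Ag⁺] = s.
Ksp = [Ag⁺][SCN⁻] = s(6.2×10⁻²)
s = 2.1×10⁻¹² / (6.2×10⁻²) = 3.4×10⁻¹¹
s = 3.4×10⁻¹¹ mol/L

3.4×10⁻¹¹ M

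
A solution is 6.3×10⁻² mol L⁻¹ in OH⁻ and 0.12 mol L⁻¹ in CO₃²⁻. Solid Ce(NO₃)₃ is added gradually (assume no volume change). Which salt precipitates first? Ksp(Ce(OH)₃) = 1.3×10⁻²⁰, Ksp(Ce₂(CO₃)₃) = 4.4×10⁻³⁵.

Ce(OH)₃

Each salt precipitates once Q = Ksp for that salt.
For Ce(OH)₃: [Ce³⁺] = (Ksp/[OH⁻]^3) = 5.2×10⁻¹⁷ mol L⁻¹
For Ce₂(CO₃)₃: [Ce³⁺] = (Ksp/[CO₃²⁻]^3)^(1/2) = 1.6×10⁻¹⁶ mol L⁻¹
Ce(OH)₃ requires the lower [Ce³⁺], so it precipitates first.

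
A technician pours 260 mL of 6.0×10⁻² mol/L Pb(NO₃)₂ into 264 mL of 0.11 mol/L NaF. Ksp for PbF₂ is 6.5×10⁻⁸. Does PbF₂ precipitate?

Yes

After mixing, V = 260 mL + 264 mL = 524 mL.
[Pb²⁺] = (6.0×10⁻²)(260)/524 = 3.0×10⁻² mol/L
[F⁻] = (0.11)(264)/524 = 5.5×10⁻² mol/L
Q = [Pb²⁺][F⁻]^2 = 9.1×10⁻⁵
Because Q > Ksp (9.1×10⁻⁵ vs 6.5×10⁻⁸), a precipitate of PbF₂ forms.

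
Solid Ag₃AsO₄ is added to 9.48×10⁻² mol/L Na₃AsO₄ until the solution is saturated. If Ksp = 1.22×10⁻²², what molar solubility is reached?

3.63×10⁻⁸ M

Ag₃AsO₄(s) ⇌ 3 Ag⁺(aq) + AsO₄³⁻(aq)
With AsO₄³⁻ already at 9.48×10⁻² mol/L and s small, take [AsO₄³⁻] ≈ 9.48×10⁻² mol/L and [Ag⁺] = 3s.
Ksp = [Ag⁺]^3[AsO₄³⁻] = (3s)^3(9.48×10⁻²)
(3s)^3 = 1.22×10⁻²² / (9.48×10⁻²) = 1.29×10⁻²¹
s = 3.63×10⁻⁸ mol/L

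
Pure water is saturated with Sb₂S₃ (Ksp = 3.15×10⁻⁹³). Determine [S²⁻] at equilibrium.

Sb₂S₃(s) ⇌ 2 Sb³⁺(aq) + 3 S²⁻(aq)
For each mole of Sb₂S₃ that dissolves per liter, [Sb³⁺] = 2s and [S²⁻] = 3s; let s denote this solubility.
Ksp = [Sb³⁺]^2[S²⁻]^3 = (2s)^2 · (3s)^3 = 108s^5 = 3.15×10⁻⁹³
s = 1.24×10⁻¹⁹ mol/L
[S²⁻] = 3s = 3.72×10⁻¹⁹ mol/L

3.72×10⁻¹⁹ M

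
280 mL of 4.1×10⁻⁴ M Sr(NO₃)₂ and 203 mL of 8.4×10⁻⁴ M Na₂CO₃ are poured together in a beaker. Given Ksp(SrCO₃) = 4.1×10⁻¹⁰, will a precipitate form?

The combined volume is 483 mL.
[Sr²⁺] = (4.1×10⁻⁴)(280)/483 = 2.4×10⁻⁴ M
[CO₃²⁻] = (8.4×10⁻⁴)(203)/483 = 3.5×10⁻⁴ M
Q = [Sr²⁺][CO₃²⁻] = 8.4×10⁻⁸
Q = 8.4×10⁻⁸ > Ksp = 4.1×10⁻¹⁰, so the solution is supersaturated and SrCO₃ precipitates.

Yes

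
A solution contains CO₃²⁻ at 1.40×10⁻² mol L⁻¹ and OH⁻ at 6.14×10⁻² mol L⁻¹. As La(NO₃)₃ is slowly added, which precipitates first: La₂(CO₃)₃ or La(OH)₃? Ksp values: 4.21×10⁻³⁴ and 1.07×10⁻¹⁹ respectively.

A salt starts to precipitate once the ion product Q reaches its Ksp.
For La₂(CO₃)₃: [La³⁺] = (Ksp/[CO₃²⁻]^3)^(1/2) = 1.24×10⁻¹⁴ mol L⁻¹
For La(OH)₃: [La³⁺] = (Ksp/[OH⁻]^3) = 4.62×10⁻¹⁶ mol L⁻¹
Since La(OH)₃ needs less La³⁺ to reach saturation, it precipitates first.

La(OH)₃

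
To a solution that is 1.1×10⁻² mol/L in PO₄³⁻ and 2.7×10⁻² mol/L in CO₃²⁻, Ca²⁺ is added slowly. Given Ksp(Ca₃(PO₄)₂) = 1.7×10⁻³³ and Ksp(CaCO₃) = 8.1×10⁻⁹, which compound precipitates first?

Ca₃(PO₄)₂

Precipitation of each salt begins when its ion product equals Ksp.
For Ca₃(PO₄)₂: [Ca²⁺] = (Ksp/[PO₄³⁻]^2)^(1/3) = 2.4×10⁻¹⁰ mol/L
For CaCO₃: [Ca²⁺] = (Ksp/[CO₃²⁻]) = 3.0×10⁻⁷ mol/L
Ca₃(PO₄)₂ requires the lower [Ca²⁺], so it precipitates first.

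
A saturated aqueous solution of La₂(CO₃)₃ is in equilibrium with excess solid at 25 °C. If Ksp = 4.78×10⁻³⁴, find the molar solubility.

8.50×10⁻⁸ M

La₂(CO₃)₃(s) ⇌ 2 La³⁺(aq) + 3 CO₃²⁻(aq)
Let s be the molar solubility. Then [La³⁺] = 2s and [CO₃²⁻] = 3s.
Ksp = [La³⁺]^2[CO₃²⁻]^3 = (2s)^2 · (3s)^3 = 108s^5
108s^5 = 4.78×10⁻³⁴  ⇒  s^5 = 4.43×10⁻³⁶
Taking the 5th root, s = 8.50×10⁻⁸ mol L⁻¹.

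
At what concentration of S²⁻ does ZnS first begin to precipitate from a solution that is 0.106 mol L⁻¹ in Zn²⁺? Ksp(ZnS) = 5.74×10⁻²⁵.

5.42×10⁻²⁴ M

The threshold for precipitation is Q = Ksp.
ZnS(s) ⇌ Zn²⁺(aq) + S²⁻(aq)
Ksp = [Zn²⁺][S²⁻] = [S²⁻](0.106)
[S²⁻] = 5.74×10⁻²⁵ / (0.106) = 5.42×10⁻²⁴
[S²⁻] = 5.42×10⁻²⁴ mol L⁻¹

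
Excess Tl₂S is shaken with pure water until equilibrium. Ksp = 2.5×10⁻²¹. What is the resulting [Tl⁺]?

1.7×10⁻⁷ M

Tl₂S(s) ⇌ 2 Tl⁺(aq) + S²⁻(aq)
If s mol/L of Tl₂S dissolves, [Tl⁺] = 2s and [S²⁻] = s.
Ksp = [Tl⁺]^2[S²⁻] = (2s)^2 · s = 4s^3 = 2.5×10⁻²¹
s = 8.5×10⁻⁸ mol L⁻¹
[Tl⁺] = 2s = 1.7×10⁻⁷ mol L⁻¹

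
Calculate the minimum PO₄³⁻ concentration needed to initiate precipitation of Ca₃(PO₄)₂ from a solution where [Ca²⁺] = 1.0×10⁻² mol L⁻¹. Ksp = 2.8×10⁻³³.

The threshold for precipitation is Q = Ksp.
Ca₃(PO₄)₂(s) ⇌ 3 Ca²⁺(aq) + 2 PO₄³⁻(aq)
Ksp = [Ca²⁺]^3[PO₄³⁻]^2 = [PO₄³⁻]^2(1.0×10⁻²)^3
[PO₄³⁻]^2 = 2.8×10⁻³³ / (1.0×10⁻²)^3 = 2.8×10⁻²⁷
[PO₄³⁻] = 5.3×10⁻¹⁴ mol L⁻¹

5.3×10⁻¹⁴ M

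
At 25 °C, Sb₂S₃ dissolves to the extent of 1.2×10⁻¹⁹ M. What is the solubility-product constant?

Sb₂S₃(s) ⇌ 2 Sb³⁺(aq) + 3 S²⁻(aq)
If s mol/L of Sb₂S₃ dissolves, [Sb³⁺] = 2s and [S²⁻] = 3s.
Ksp = [Sb³⁺]^2[S²⁻]^3 = (2s)^2 · (3s)^3 = 108s^5
Ksp = 108 × (1.2×10⁻¹⁹)^5 = 2.7×10⁻⁹³

Ksp = 2.7×10⁻⁹³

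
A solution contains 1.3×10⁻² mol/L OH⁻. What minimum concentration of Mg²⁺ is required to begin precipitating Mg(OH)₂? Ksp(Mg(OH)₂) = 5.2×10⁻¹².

Precipitation begins when Q = Ksp.
Mg(OH)₂(s) ⇌ Mg²⁺(aq) + 2 OH⁻(aq)
Ksp = [Mg²⁺][OH⁻]^2 = [Mg²⁺](1.3×10⁻²)^2
[Mg²⁺] = 5.2×10⁻¹² / (1.3×10⁻²)^2 = 3.1×10⁻⁸
[Mg²⁺] = 3.1×10⁻⁸ mol/L

3.1×10⁻⁸ M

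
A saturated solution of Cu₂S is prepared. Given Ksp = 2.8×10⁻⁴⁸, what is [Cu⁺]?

Cu₂S(s) ⇌ 2 Cu⁺(aq) + S²⁻(aq)
If s mol/L of Cu₂S dissolves, [Cu⁺] = 2s and [S²⁻] = s.
Ksp = [Cu⁺]^2[S²⁻] = (2s)^2 · s = 4s^3 = 2.8×10⁻⁴⁸
s = 8.9×10⁻¹⁷ mol/L
[Cu⁺] = 2s = 1.8×10⁻¹⁶ mol/L

1.8×10⁻¹⁶ M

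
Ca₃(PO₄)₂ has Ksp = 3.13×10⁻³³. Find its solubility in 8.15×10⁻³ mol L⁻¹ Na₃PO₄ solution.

1.20×10⁻¹⁰ M

Ca₃(PO₄)₂(s) ⇌ 3 Ca²⁺(aq) + 2 PO₄³⁻(aq)
With PO₄³⁻ already at 8.15×10⁻³ mol L⁻¹ and s small, take [PO₄³⁻] ≈ 8.15×10⁻³ mol L⁻¹ and [Ca²⁺] = 3s.
Ksp = [Ca²⁺]^3[PO₄³⁻]^2 = (3s)^3(8.15×10⁻³)^2
(3s)^3 = 3.13×10⁻³³ / (8.15×10⁻³)^2 = 4.71×10⁻²⁹
s = 1.20×10⁻¹⁰ mol L⁻¹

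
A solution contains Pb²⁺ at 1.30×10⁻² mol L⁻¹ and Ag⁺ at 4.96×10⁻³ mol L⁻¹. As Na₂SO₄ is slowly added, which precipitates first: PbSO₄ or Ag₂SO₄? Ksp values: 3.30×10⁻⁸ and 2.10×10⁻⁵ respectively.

Precipitation of each salt begins when its ion product equals Ksp.
For PbSO₄: [SO₄²⁻] = (Ksp/[Pb²⁺]) = 2.54×10⁻⁶ mol L⁻¹
For Ag₂SO₄: [SO₄²⁻] = (Ksp/[Ag⁺]^2) = 0.854 mol L⁻¹
The smaller threshold [SO₄²⁻] is reached first, so PbSO₄ precipitates first.

PbSO₄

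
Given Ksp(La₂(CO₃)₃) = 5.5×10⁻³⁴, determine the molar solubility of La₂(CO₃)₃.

8.7×10⁻⁸ M

La₂(CO₃)₃(s) ⇌ 2 La³⁺(aq) + 3 CO₃²⁻(aq)
With molar solubility s: [La³⁺] = 2s, [CO₃²⁻] = 3s.
Ksp = [La³⁺]^2[CO₃²⁻]^3 = (2s)^2 · (3s)^3 = 108s^5
108s^5 = 5.5×10⁻³⁴  ⇒  s^5 = 5.1×10⁻³⁶
s = (5.1×10⁻³⁶)^(1/5) = 8.7×10⁻⁸ M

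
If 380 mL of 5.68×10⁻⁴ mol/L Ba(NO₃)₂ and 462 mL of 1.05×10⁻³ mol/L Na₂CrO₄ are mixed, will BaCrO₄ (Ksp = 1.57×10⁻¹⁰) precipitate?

Yes

After mixing, V = 380 mL + 462 mL = 842 mL.
[Ba²⁺] = (5.68×10⁻⁴)(380)/842 = 2.56×10⁻⁴ mol/L
[CrO₄²⁻] = (1.05×10⁻³)(462)/842 = 5.76×10⁻⁴ mol/L
Q = [Ba²⁺][CrO₄²⁻] = 1.48×10⁻⁷
Q = 1.48×10⁻⁷ > Ksp = 1.57×10⁻¹⁰, so the solution is supersaturated and BaCrO₄ precipitates.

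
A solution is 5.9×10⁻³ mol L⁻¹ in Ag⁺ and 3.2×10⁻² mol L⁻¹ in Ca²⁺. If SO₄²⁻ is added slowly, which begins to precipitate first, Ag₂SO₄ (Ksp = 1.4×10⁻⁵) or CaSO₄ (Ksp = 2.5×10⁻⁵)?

CaSO₄

Precipitation of each salt begins when its ion product equals Ksp.
For Ag₂SO₄: [SO₄²⁻] = (Ksp/[Ag⁺]^2) = 0.40 mol L⁻¹
For CaSO₄: [SO₄²⁻] = (Ksp/[Ca²⁺]) = 7.8×10⁻⁴ mol L⁻¹
CaSO₄ requires the lower [SO₄²⁻], so it precipitates first.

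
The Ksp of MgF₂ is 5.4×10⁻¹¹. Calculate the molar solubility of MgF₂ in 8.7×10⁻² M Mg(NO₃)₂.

MgF₂(s) ⇌ Mg²⁺(aq) + 2 F⁻(aq)
The solution already contains Mg²⁺ at 8.7×10⁻² M. Let s be the molar solubility of MgF₂.
[Mg²⁺] ≈ 8.7×10⁻² M (common ion dominates); [F⁻] = 2s.
Ksp = [Mg²⁺][F⁻]^2 = (8.7×10⁻²)(2s)^2
(2s)^2 = 5.4×10⁻¹¹ / (8.7×10⁻²) = 6.2×10⁻¹⁰
s = 1.2×10⁻⁵ M

1.2×10⁻⁵ M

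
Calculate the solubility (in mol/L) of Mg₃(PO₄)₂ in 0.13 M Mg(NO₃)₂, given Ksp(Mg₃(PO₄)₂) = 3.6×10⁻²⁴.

2.0×10⁻¹¹ M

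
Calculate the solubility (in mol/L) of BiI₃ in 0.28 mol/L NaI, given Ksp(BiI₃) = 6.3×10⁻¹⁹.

2.9×10⁻¹⁷ M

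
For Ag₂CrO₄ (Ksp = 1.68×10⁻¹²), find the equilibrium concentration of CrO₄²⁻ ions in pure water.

7.49×10⁻⁵ M

Ag₂CrO₄(s) ⇌ 2 Ag⁺(aq) + CrO₄²⁻(aq)
If s mol/L of Ag₂CrO₄ dissolves, [Ag⁺] = 2s and [CrO₄²⁻] = s.
Ksp = [Ag⁺]^2[CrO₄²⁻] = (2s)^2 · s = 4s^3 = 1.68×10⁻¹²
s = 7.49×10⁻⁵ M
[CrO₄²⁻] = s = 7.49×10⁻⁵ M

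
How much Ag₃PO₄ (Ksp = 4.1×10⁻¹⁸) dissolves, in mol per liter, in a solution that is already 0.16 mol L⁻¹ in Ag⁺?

Ag₃PO₄(s) ⇌ 3 Ag⁺(aq) + PO₄³⁻(aq)
Let s be the solubility of Ag₃PO₄ here. The common ion gives [Ag⁺] ≈ 0.16 mol L⁻¹, and [PO₄³⁻] = s.
Ksp = [Ag⁺]^3[PO₄³⁻] = (0.16)^3s
s = 4.1×10⁻¹⁸ / (0.16)^3 = 1.0×10⁻¹⁵
s = 1.0×10⁻¹⁵ mol L⁻¹

1.0×10⁻¹⁵ M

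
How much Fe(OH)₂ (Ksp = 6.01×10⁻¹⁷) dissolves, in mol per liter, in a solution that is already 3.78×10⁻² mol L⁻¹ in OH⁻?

Fe(OH)₂(s) ⇌ Fe²⁺(aq) + 2 OH⁻(aq)
With OH⁻ already at 3.78×10⁻² mol L⁻¹ and s small, take [OH⁻] ≈ 3.78×10⁻² mol L⁻¹ and [Fe²⁺] = s.
Ksp = [Fe²⁺][OH⁻]^2 = s(3.78×10⁻²)^2
s = 6.01×10⁻¹⁷ / (3.78×10⁻²)^2 = 4.21×10⁻¹⁴
s = 4.21×10⁻¹⁴ mol L⁻¹

4.21×10⁻¹⁴ M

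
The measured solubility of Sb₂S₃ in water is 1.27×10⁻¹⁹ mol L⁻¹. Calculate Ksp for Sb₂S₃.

Sb₂S₃(s) ⇌ 2 Sb³⁺(aq) + 3 S²⁻(aq)
Call the molar solubility s, so that [Sb³⁺] = 2s and [S²⁻] = 3s.
Ksp = [Sb³⁺]^2[S²⁻]^3 = (2s)^2 · (3s)^3 = 108s^5
Ksp = 108 × (1.27×10⁻¹⁹)^5 = 3.57×10⁻⁹³

Ksp = 3.57×10⁻⁹³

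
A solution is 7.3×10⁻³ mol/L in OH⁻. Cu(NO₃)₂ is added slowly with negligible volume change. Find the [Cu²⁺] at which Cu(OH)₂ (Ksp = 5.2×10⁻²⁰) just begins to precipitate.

9.8×10⁻¹⁶ M

Each salt precipitates once Q = Ksp for that salt.
Cu(OH)₂(s) ⇌ Cu²⁺(aq) + 2 OH⁻(aq)
Ksp = [Cu²⁺][OH⁻]^2 = [Cu²⁺](7.3×10⁻³)^2
[Cu²⁺] = 5.2×10⁻²⁰ / (7.3×10⁻³)^2 = 9.8×10⁻¹⁶
[Cu²⁺] = 9.8×10⁻¹⁶ mol/L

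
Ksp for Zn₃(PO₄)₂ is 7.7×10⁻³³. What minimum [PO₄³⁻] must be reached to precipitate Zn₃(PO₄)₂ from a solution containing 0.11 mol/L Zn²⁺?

Each salt precipitates once Q = Ksp for that salt.
Zn₃(PO₄)₂(s) ⇌ 3 Zn²⁺(aq) + 2 PO₄³⁻(aq)
Ksp = [Zn²⁺]^3[PO₄³⁻]^2 = [PO₄³⁻]^2(0.11)^3
[PO₄³⁻]^2 = 7.7×10⁻³³ / (0.11)^3 = 5.8×10⁻³⁰
[PO₄³⁻] = 2.4×10⁻¹⁵ mol/L

2.4×10⁻¹⁵ M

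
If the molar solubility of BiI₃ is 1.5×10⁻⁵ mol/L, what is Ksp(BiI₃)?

Ksp = 1.4×10⁻¹⁸

BiI₃(s) ⇌ Bi³⁺(aq) + 3 I⁻(aq)
Call the molar solubility s, so that [Bi³⁺] = s and [I⁻] = 3s.
Ksp = [Bi³⁺][I⁻]^3 = s · (3s)^3 = 27s^4
Ksp = 27 × (1.5×10⁻⁵)^4 = 1.4×10⁻¹⁸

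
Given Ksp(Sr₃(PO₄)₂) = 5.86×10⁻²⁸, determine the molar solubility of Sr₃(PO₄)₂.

Sr₃(PO₄)₂(s) ⇌ 3 Sr²⁺(aq) + 2 PO₄³⁻(aq)
If s mol/L of Sr₃(PO₄)₂ dissolves, [Sr²⁺] = 3s and [PO₄³⁻] = 2s.
Ksp = [Sr²⁺]^3[PO₄³⁻]^2 = (3s)^3 · (2s)^2 = 108s^5
108s^5 = 5.86×10⁻²⁸  ⇒  s^5 = 5.43×10⁻³⁰
Taking the 5th root, s = 1.40×10⁻⁶ M.

1.40×10⁻⁶ M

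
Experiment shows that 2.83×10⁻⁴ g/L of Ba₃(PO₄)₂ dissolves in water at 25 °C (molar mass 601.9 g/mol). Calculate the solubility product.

Ksp = 2.48×10⁻³⁰

s = (2.83×10⁻⁴ g L⁻¹)/(601.9 g mol⁻¹) = 4.7018×10⁻⁷ M
Ba₃(PO₄)₂(s) ⇌ 3 Ba²⁺(aq) + 2 PO₄³⁻(aq)
Call the molar solubility s, so that [Ba²⁺] = 3s and [PO₄³⁻] = 2s.
Ksp = [Ba²⁺]^3[PO₄³⁻]^2 = (3s)^3 · (2s)^2 = 108s^5
Ksp = 108 × (4.7018×10⁻⁷)^5 = 2.48×10⁻³⁰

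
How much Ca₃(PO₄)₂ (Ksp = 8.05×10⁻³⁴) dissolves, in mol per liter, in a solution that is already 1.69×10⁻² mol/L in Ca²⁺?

Ca₃(PO₄)₂(s) ⇌ 3 Ca²⁺(aq) + 2 PO₄³⁻(aq)
Let s be the solubility of Ca₃(PO₄)₂ here. The common ion gives [Ca²⁺] ≈ 1.69×10⁻² mol/L, and [PO₄³⁻] = 2s.
Ksp = [Ca²⁺]^3[PO₄³⁻]^2 = (1.69×10⁻²)^3(2s)^2
(2s)^2 = 8.05×10⁻³⁴ / (1.69×10⁻²)^3 = 1.67×10⁻²⁸
s = 6.46×10⁻¹⁵ mol/L

6.46×10⁻¹⁵ M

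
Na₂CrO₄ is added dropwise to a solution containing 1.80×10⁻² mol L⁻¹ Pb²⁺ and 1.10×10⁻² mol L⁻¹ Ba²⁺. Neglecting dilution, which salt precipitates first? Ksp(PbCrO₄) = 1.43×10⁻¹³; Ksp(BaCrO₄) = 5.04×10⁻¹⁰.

Precipitation begins when Q = Ksp.
For PbCrO₄: [CrO₄²⁻] = (Ksp/[Pb²⁺]) = 7.94×10⁻¹² mol L⁻¹
For BaCrO₄: [CrO₄²⁻] = (Ksp/[Ba²⁺]) = 4.58×10⁻⁸ mol L⁻¹
PbCrO₄ requires the lower [CrO₄²⁻], so it precipitates first.

PbCrO₄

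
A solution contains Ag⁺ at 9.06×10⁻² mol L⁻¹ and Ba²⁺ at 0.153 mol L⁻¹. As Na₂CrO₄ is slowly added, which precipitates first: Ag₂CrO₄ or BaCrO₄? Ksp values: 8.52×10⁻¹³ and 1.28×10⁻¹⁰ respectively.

Ag₂CrO₄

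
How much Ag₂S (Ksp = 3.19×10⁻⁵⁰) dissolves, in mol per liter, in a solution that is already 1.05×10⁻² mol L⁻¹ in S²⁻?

Ag₂S(s) ⇌ 2 Ag⁺(aq) + S²⁻(aq)
S²⁻ is already present at 1.05×10⁻² mol L⁻¹. If s mol/L of Ag₂S dissolves, [Ag⁺] = 2s while [S²⁻] ≈ 1.05×10⁻² mol L⁻¹.
Ksp = [Ag⁺]^2[S²⁻] = (2s)^2(1.05×10⁻²)
(2s)^2 = 3.19×10⁻⁵⁰ / (1.05×10⁻²) = 3.04×10⁻⁴⁸
s = 8.72×10⁻²⁵ mol L⁻¹

8.72×10⁻²⁵ M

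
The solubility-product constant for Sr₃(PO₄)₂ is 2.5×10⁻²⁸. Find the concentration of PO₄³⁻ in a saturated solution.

Sr₃(PO₄)₂(s) ⇌ 3 Sr²⁺(aq) + 2 PO₄³⁻(aq)
Call the molar solubility s, so that [Sr²⁺] = 3s and [PO₄³⁻] = 2s.
Ksp = [Sr²⁺]^3[PO₄³⁻]^2 = (3s)^3 · (2s)^2 = 108s^5 = 2.5×10⁻²⁸
s = 1.2×10⁻⁶ mol L⁻¹
[PO₄³⁻] = 2s = 2.4×10⁻⁶ mol L⁻¹

2.4×10⁻⁶ M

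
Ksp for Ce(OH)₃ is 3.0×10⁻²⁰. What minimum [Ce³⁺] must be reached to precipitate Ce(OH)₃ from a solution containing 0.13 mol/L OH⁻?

Each salt precipitates once Q = Ksp for that salt.
Ce(OH)₃(s) ⇌ Ce³⁺(aq) + 3 OH⁻(aq)
Ksp = [Ce³⁺][OH⁻]^3 = [Ce³⁺](0.13)^3
[Ce³⁺] = 3.0×10⁻²⁰ / (0.13)^3 = 1.4×10⁻¹⁷
[Ce³⁺] = 1.4×10⁻¹⁷ mol/L

1.4×10⁻¹⁷ M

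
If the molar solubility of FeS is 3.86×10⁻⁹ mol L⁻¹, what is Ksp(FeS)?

Ksp = 1.49×10⁻¹⁷

FeS(s) ⇌ Fe²⁺(aq) + S²⁻(aq)
If s mol/L of FeS dissolves, [Fe²⁺] = s and [S²⁻] = s.
Ksp = [Fe²⁺][S²⁻] = s · s = s^2
Ksp = (3.86×10⁻⁹)^2 = 1.49×10⁻¹⁷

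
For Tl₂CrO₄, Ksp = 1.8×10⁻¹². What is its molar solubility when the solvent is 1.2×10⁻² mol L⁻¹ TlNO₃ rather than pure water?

Tl₂CrO₄(s) ⇌ 2 Tl⁺(aq) + CrO₄²⁻(aq)
Let s be the solubility of Tl₂CrO₄ here. The common ion gives [Tl⁺] ≈ 1.2×10⁻² mol L⁻¹, and [CrO₄²⁻] = s.
Ksp = [Tl⁺]^2[CrO₄²⁻] = (1.2×10⁻²)^2s
s = 1.8×10⁻¹² / (1.2×10⁻²)^2 = 1.3×10⁻⁸
s = 1.3×10⁻⁸ mol L⁻¹

1.3×10⁻⁸ M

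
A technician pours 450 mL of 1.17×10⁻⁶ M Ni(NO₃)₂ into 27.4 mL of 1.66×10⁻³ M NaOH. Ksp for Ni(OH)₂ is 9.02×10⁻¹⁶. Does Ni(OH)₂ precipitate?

Total volume after mixing = 450 + 27.4 = 477.4 mL.
[Ni²⁺] = (1.17×10⁻⁶)(450)/477.4 = 1.10×10⁻⁶ M
[OH⁻] = (1.66×10⁻³)(27.4)/477.4 = 9.53×10⁻⁵ M
Q = [Ni²⁺][OH⁻]^2 = 1.00×10⁻¹⁴
Q = 1.00×10⁻¹⁴ > Ksp = 9.02×10⁻¹⁶, so the solution is supersaturated and Ni(OH)₂ precipitates.

Yes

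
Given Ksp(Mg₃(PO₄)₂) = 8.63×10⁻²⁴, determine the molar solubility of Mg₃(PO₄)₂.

9.56×10⁻⁶ M

Mg₃(PO₄)₂(s) ⇌ 3 Mg²⁺(aq) + 2 PO₄³⁻(aq)
If s mol/L of Mg₃(PO₄)₂ dissolves, [Mg²⁺] = 3s and [PO₄³⁻] = 2s.
Ksp = [Mg²⁺]^3[PO₄³⁻]^2 = (3s)^3 · (2s)^2 = 108s^5
108s^5 = 8.63×10⁻²⁴  ⇒  s^5 = 7.99×10⁻²⁶
Taking the 5th root, s = 9.56×10⁻⁶ M.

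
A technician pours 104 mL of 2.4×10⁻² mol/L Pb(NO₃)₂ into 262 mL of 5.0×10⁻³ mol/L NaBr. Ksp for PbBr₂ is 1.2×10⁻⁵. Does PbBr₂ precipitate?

No

Total volume after mixing = 104 + 262 = 366 mL.
[Pb²⁺] = (2.4×10⁻²)(104)/366 = 6.8×10⁻³ mol/L
[Br⁻] = (5.0×10⁻³)(262)/366 = 3.6×10⁻³ mol/L
Q = [Pb²⁺][Br⁻]^2 = 8.7×10⁻⁸
Q < Ksp (8.7×10⁻⁸ vs 1.2×10⁻⁵); the solution remains unsaturated and no precipitate forms.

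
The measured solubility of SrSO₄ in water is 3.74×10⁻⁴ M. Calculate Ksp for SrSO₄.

Ksp = 1.40×10⁻⁷

SrSO₄(s) ⇌ Sr²⁺(aq) + SO₄²⁻(aq)
With molar solubility s: [Sr²⁺] = s, [SO₄²⁻] = s.
Ksp = [Sr²⁺][SO₄²⁻] = s · s = s^2
Ksp = (3.74×10⁻⁴)^2 = 1.40×10⁻⁷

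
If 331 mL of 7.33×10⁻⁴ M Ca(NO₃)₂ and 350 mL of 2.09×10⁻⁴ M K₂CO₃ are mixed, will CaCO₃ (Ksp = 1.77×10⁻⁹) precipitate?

The combined volume is 681 mL.
[Ca²⁺] = (7.33×10⁻⁴)(331)/681 = 3.56×10⁻⁴ M
[CO₃²⁻] = (2.09×10⁻⁴)(350)/681 = 1.07×10⁻⁴ M
Q = [Ca²⁺][CO₃²⁻] = 3.83×10⁻⁸
Since Q (3.83×10⁻⁸) exceeds Ksp (1.77×10⁻⁹), CaCO₃ will precipitate.

Yes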